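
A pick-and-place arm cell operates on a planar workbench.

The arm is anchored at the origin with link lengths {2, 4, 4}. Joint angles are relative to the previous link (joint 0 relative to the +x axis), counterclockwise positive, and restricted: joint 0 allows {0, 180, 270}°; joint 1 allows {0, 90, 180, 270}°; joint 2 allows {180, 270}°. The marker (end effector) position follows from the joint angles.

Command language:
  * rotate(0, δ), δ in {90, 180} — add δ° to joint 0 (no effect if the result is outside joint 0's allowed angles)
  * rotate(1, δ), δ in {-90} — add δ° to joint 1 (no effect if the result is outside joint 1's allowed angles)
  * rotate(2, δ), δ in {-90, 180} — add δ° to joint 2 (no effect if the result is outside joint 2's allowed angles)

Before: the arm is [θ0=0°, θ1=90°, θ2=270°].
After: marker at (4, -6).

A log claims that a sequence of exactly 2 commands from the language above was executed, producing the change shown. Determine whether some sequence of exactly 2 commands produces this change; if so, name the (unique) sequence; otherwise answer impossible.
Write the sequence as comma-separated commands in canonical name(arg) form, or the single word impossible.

rotate(0, 180), rotate(0, 90)

key: running rotate(0, 90) before rotate(0, 180) would end elsewhere — order is forced
start: [θ0=0°, θ1=90°, θ2=270°]
[1] after rotate(0, 180): [θ0=180°, θ1=90°, θ2=270°]
[2] after rotate(0, 90): [θ0=270°, θ1=90°, θ2=270°]
no rival 2-sequence matches.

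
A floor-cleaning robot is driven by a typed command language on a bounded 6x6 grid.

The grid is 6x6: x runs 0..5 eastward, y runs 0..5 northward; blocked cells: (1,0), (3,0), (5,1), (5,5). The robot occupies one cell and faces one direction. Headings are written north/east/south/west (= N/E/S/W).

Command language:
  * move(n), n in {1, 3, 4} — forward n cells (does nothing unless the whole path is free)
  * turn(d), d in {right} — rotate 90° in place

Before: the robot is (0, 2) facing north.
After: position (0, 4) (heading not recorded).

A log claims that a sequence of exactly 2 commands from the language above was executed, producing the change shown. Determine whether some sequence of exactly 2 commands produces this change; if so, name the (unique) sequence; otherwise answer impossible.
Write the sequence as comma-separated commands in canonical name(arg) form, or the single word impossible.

move(1), move(1)

begin: (0, 2) facing north
[1] after move(1): (0, 3) facing north
[2] after move(1): (0, 4) facing north
no other 2-command option fits: unique.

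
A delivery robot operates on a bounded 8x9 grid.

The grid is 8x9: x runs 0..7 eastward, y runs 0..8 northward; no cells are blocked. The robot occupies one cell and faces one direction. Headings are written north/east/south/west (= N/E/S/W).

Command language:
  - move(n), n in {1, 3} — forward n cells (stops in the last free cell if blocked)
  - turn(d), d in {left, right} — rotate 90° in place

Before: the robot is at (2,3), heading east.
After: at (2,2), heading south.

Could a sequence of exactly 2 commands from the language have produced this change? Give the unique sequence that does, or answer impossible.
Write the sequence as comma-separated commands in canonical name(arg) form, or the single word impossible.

turn(right), move(1)

key: position moved to (2,2) AND the heading swung to S — translation plus rotation needed
begin: at (2,3), heading east
1. turn(right) → at (2,3), heading south
2. move(1) → at (2,2), heading south
all 16 alternatives checked — unique.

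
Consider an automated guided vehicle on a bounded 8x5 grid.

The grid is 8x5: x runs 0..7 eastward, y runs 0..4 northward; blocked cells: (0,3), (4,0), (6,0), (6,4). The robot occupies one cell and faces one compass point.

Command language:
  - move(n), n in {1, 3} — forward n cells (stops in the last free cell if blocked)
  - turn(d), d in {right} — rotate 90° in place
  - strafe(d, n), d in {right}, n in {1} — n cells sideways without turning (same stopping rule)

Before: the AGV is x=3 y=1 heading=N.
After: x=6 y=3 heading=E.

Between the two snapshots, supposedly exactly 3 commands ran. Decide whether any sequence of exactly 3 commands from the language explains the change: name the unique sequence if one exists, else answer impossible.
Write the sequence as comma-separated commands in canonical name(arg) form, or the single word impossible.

no 3-step route produces this change.

impossible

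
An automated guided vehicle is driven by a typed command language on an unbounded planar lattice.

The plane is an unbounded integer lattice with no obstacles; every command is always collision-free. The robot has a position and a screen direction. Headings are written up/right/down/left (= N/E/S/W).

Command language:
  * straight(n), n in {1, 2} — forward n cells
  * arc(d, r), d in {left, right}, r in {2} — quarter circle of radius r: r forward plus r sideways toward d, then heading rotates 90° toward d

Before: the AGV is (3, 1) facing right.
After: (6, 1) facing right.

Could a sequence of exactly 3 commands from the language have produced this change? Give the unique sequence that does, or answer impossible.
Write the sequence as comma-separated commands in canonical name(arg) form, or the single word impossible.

key: still facing E at the end — nothing in the sequence rotates
from: (3, 1) facing right
t=1 straight(1) ⇒ (4, 1) facing right
t=2 straight(1) ⇒ (5, 1) facing right
t=3 straight(1) ⇒ (6, 1) facing right
no rival 3-sequence matches.

straight(1), straight(1), straight(1)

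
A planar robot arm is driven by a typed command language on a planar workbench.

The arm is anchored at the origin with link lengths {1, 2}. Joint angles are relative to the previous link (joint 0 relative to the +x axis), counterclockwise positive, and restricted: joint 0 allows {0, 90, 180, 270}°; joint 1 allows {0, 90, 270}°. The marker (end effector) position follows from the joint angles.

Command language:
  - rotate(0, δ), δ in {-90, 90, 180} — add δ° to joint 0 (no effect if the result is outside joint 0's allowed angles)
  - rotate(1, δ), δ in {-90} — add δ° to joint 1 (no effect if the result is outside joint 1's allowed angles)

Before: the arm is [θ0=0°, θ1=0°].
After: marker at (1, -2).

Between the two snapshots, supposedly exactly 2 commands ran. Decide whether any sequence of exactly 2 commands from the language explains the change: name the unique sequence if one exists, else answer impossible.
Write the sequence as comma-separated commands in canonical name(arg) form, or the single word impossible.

rotate(1, -90), rotate(1, -90)

start: [θ0=0°, θ1=0°]
t=1 rotate(1, -90) ⇒ [θ0=0°, θ1=270°]
t=2 rotate(1, -90) ⇒ [θ0=0°, θ1=270°]
uniquely the one of 16 2-step routes that fits.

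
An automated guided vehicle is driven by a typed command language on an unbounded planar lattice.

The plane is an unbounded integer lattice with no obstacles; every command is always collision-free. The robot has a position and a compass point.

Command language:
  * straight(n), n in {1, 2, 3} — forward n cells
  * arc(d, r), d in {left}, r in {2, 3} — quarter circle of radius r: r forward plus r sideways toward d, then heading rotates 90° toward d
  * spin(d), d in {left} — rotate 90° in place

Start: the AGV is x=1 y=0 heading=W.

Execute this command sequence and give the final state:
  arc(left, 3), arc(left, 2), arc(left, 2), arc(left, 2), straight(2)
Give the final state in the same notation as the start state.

x=-2 y=-1 heading=W

initial: x=1 y=0 heading=W
step 1 (arc(left, 3)): x=-2 y=-3 heading=S
step 2 (arc(left, 2)): x=0 y=-5 heading=E
step 3 (arc(left, 2)): x=2 y=-3 heading=N
step 4 (arc(left, 2)): x=0 y=-1 heading=W
step 5 (straight(2)): x=-2 y=-1 heading=W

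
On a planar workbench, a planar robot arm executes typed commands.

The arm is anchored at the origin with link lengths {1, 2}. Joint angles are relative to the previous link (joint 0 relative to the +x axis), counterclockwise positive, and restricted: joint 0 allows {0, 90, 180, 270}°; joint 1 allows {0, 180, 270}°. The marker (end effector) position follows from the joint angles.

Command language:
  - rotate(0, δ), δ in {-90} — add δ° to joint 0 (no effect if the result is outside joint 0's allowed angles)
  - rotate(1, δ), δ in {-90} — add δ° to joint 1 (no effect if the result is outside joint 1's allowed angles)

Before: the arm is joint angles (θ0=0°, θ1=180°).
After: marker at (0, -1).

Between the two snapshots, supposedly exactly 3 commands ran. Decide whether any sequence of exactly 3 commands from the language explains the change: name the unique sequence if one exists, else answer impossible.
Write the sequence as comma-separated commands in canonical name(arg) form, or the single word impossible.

initial: joint angles (θ0=0°, θ1=180°)
1. rotate(0, -90) → joint angles (θ0=270°, θ1=180°)
2. rotate(0, -90) → joint angles (θ0=180°, θ1=180°)
3. rotate(0, -90) → joint angles (θ0=90°, θ1=180°)
no other 3-command option fits: unique.

rotate(0, -90), rotate(0, -90), rotate(0, -90)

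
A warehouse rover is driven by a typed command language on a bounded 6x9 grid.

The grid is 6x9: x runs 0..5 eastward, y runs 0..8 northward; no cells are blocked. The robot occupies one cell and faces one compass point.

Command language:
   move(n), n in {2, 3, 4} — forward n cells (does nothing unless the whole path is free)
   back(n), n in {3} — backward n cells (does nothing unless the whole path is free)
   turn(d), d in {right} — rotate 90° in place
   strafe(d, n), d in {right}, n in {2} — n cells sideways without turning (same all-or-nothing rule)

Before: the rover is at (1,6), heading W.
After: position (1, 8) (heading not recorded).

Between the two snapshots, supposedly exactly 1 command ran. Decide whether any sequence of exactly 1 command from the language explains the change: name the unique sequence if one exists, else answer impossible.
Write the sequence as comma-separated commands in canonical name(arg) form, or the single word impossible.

start: at (1,6), heading W
step 1 (strafe(right, 2)): at (1,8), heading W
all 6 alternatives checked — unique.

strafe(right, 2)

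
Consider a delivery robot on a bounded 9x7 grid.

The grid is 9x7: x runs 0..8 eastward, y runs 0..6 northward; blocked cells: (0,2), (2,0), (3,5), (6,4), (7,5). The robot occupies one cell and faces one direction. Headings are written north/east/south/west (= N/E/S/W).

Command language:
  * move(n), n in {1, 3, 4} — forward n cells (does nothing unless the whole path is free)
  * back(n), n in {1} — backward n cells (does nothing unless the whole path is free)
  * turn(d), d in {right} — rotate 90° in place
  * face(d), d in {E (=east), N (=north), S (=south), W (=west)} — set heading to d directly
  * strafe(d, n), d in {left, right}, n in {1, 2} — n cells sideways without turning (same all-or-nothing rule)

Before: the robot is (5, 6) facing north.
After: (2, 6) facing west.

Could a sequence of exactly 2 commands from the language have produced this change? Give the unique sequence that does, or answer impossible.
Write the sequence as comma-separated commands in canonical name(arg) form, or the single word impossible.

key: position moved to (2,6) AND the heading swung to W — translation plus rotation needed
start: (5, 6) facing north
step 1 (face(W)): (5, 6) facing west
step 2 (move(3)): (2, 6) facing west
no rival 2-sequence matches.

face(W), move(3)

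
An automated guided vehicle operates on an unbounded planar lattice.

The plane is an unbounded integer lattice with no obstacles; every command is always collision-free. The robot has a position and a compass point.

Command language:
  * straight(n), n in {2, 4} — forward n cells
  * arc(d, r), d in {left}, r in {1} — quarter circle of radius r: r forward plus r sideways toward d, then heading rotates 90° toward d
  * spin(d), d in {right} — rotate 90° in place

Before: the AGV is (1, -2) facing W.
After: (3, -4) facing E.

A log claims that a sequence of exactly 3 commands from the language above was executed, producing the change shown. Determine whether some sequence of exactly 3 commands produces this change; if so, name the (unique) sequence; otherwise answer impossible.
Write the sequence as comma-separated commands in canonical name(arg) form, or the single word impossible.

arc(left, 1), arc(left, 1), straight(2)

key: running straight(2) before arc(left, 1) would end elsewhere — order is forced
initial: (1, -2) facing W
1. arc(left, 1) → (0, -3) facing S
2. arc(left, 1) → (1, -4) facing E
3. straight(2) → (3, -4) facing E
all 64 alternatives checked — unique.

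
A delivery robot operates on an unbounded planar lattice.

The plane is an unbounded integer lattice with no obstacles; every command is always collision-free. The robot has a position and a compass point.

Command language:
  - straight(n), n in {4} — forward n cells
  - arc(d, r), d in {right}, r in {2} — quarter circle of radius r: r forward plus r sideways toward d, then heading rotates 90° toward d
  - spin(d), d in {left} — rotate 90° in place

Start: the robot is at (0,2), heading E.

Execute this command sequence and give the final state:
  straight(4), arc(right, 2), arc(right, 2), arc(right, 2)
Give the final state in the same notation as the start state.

t0: at (0,2), heading E
step 1 (straight(4)): at (4,2), heading E
step 2 (arc(right, 2)): at (6,0), heading S
step 3 (arc(right, 2)): at (4,-2), heading W
step 4 (arc(right, 2)): at (2,0), heading N

at (2,0), heading N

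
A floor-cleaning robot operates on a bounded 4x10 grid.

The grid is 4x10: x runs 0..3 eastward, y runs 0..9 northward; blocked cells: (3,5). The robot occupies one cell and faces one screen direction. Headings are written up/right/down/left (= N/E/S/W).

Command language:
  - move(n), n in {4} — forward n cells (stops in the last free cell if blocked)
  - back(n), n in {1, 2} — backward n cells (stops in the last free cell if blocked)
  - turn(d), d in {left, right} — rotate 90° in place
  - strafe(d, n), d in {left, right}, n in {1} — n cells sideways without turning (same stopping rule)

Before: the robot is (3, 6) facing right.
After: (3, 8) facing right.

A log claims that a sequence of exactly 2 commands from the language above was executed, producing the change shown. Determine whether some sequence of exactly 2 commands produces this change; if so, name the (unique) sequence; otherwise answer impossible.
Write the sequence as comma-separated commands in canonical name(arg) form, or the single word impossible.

key: still facing E at the end — nothing in the sequence rotates
t0: (3, 6) facing right
step 1 (strafe(left, 1)): (3, 7) facing right
step 2 (strafe(left, 1)): (3, 8) facing right
all 49 alternatives checked — unique.

strafe(left, 1), strafe(left, 1)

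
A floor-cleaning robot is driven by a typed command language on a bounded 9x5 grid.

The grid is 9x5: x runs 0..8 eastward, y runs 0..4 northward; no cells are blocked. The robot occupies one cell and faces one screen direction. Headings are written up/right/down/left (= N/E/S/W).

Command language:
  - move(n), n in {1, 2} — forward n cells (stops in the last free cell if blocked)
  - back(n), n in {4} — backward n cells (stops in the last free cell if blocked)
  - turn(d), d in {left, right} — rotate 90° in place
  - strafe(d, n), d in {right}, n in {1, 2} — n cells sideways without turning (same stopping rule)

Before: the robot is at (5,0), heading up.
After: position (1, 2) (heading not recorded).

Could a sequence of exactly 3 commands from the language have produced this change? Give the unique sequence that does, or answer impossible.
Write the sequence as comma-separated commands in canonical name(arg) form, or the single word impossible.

key: order matters: swapping move(2) and back(4) lands elsewhere
t0: at (5,0), heading up
1. move(2) → at (5,2), heading up
2. turn(right) → at (5,2), heading right
3. back(4) → at (1,2), heading right
no other 3-command option fits: unique.

move(2), turn(right), back(4)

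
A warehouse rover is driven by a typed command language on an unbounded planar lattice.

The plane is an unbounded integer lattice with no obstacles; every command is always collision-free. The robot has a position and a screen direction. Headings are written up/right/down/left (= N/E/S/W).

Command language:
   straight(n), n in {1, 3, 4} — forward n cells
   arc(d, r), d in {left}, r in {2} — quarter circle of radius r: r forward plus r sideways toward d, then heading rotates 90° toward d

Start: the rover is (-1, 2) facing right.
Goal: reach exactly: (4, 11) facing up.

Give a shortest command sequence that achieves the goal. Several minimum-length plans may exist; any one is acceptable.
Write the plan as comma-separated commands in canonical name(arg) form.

start: (-1, 2) facing right
[1] after straight(3): (2, 2) facing right
[2] after arc(left, 2): (4, 4) facing up
[3] after straight(3): (4, 7) facing up
[4] after straight(4): (4, 11) facing up
nothing shorter than 4 reaches the goal.

straight(3), arc(left, 2), straight(3), straight(4)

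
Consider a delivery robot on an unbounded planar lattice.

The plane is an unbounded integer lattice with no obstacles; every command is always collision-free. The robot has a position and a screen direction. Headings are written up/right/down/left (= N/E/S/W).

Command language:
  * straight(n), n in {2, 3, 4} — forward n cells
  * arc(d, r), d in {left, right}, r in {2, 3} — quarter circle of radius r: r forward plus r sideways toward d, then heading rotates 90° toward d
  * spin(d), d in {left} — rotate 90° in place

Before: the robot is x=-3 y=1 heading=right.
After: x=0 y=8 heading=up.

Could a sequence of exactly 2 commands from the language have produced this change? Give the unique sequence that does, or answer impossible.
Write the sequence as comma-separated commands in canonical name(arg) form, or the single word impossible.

key: position moved to (0,8) AND the heading swung to N — translation plus rotation needed
from: x=-3 y=1 heading=right
[1] after arc(left, 3): x=0 y=4 heading=up
[2] after straight(4): x=0 y=8 heading=up
no other 2-command option fits: unique.

arc(left, 3), straight(4)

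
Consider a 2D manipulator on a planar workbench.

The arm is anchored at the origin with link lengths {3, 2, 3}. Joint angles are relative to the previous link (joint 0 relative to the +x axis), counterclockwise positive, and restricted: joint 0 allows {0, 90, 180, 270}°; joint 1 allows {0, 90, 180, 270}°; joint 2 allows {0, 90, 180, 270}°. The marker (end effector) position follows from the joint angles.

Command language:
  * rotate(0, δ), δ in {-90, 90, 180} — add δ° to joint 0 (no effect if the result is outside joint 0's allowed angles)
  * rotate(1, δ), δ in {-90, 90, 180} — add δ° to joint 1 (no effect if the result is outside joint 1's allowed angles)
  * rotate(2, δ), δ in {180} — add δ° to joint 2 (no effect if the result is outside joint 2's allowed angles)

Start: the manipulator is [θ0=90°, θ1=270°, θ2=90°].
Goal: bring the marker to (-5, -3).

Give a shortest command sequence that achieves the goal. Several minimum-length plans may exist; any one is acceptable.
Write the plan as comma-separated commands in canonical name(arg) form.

t0: [θ0=90°, θ1=270°, θ2=90°]
[1] after rotate(0, 90): [θ0=180°, θ1=270°, θ2=90°]
[2] after rotate(1, 90): [θ0=180°, θ1=0°, θ2=90°]
nothing shorter than 2 reaches the goal.

rotate(0, 90), rotate(1, 90)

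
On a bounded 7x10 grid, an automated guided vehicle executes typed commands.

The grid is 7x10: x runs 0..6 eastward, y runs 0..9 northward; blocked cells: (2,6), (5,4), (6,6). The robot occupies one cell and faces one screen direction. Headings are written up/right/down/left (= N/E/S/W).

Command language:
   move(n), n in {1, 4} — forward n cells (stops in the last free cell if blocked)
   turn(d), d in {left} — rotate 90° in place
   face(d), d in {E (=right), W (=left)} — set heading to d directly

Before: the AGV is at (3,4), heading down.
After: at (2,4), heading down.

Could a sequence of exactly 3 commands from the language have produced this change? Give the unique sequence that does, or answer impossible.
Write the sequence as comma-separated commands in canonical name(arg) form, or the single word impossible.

key: running turn(left) before face(W) would end elsewhere — order is forced
start: at (3,4), heading down
1. face(W) → at (3,4), heading left
2. move(1) → at (2,4), heading left
3. turn(left) → at (2,4), heading down
no other 3-command option fits: unique.

face(W), move(1), turn(left)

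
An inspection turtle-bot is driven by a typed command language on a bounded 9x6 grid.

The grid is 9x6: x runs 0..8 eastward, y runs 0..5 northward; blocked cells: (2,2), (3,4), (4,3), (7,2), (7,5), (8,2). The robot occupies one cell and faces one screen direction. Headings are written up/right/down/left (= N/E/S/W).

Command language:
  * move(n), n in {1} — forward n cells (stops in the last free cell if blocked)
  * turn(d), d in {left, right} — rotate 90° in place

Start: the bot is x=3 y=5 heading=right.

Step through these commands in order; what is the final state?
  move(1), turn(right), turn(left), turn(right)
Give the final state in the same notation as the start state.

x=4 y=5 heading=down

from: x=3 y=5 heading=right
[1] after move(1): x=4 y=5 heading=right
[2] after turn(right): x=4 y=5 heading=down
[3] after turn(left): x=4 y=5 heading=right
[4] after turn(right): x=4 y=5 heading=down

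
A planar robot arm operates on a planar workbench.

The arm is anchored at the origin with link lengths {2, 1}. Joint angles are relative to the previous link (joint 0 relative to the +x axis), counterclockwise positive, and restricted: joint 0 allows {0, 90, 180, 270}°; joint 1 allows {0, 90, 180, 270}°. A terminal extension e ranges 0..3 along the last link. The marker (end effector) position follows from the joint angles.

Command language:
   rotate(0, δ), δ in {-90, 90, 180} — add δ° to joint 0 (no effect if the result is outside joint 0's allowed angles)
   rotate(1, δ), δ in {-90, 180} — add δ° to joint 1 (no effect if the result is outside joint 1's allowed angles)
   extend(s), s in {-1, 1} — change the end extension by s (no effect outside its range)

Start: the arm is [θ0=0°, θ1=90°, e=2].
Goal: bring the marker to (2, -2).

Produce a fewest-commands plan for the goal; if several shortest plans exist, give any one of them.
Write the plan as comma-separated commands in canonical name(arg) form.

from: [θ0=0°, θ1=90°, e=2]
[1] after rotate(0, -90): [θ0=270°, θ1=90°, e=2]
[2] after extend(-1): [θ0=270°, θ1=90°, e=1]
shorter routes all fall short; 2 is best.

rotate(0, -90), extend(-1)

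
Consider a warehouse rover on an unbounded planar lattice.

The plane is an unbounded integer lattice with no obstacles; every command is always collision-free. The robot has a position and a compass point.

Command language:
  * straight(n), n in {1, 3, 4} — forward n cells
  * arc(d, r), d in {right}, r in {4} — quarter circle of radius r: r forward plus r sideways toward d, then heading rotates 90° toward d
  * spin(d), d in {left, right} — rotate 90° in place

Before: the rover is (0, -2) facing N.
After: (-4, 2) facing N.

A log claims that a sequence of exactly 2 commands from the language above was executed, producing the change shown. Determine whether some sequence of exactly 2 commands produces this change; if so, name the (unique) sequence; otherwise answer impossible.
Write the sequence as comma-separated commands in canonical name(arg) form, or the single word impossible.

key: heading stays N — rotations cancel among the 2 commands
start: (0, -2) facing N
t=1 spin(left) ⇒ (0, -2) facing W
t=2 arc(right, 4) ⇒ (-4, 2) facing N
uniquely the one of 36 2-step routes that fits.

spin(left), arc(right, 4)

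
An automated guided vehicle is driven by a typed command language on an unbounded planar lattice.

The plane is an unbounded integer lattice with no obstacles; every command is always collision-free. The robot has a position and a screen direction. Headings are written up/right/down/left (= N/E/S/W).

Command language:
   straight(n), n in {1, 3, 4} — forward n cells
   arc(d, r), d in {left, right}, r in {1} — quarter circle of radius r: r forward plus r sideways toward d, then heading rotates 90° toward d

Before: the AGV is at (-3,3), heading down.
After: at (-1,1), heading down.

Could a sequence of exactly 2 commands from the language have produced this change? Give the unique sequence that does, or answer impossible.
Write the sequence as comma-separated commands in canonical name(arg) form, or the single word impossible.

key: still facing S at the end — net rotation zero over 2 steps
t0: at (-3,3), heading down
1. arc(left, 1) → at (-2,2), heading right
2. arc(right, 1) → at (-1,1), heading down
no other 2-command option fits: unique.

arc(left, 1), arc(right, 1)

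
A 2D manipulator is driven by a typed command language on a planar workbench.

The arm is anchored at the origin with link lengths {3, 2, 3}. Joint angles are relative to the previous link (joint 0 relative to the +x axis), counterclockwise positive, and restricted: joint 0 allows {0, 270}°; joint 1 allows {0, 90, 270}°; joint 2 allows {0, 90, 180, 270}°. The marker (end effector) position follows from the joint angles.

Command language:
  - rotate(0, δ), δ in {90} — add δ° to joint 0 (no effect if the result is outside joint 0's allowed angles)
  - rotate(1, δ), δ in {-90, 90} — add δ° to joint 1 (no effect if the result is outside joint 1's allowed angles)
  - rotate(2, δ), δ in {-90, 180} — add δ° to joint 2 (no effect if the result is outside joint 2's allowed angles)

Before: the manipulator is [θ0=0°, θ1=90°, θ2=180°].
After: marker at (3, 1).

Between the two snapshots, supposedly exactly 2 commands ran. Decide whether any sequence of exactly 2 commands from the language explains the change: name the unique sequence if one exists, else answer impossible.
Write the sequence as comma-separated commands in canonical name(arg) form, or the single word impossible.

from: [θ0=0°, θ1=90°, θ2=180°]
step 1 (rotate(1, -90)): [θ0=0°, θ1=0°, θ2=180°]
step 2 (rotate(1, -90)): [θ0=0°, θ1=270°, θ2=180°]
no rival 2-sequence matches.

rotate(1, -90), rotate(1, -90)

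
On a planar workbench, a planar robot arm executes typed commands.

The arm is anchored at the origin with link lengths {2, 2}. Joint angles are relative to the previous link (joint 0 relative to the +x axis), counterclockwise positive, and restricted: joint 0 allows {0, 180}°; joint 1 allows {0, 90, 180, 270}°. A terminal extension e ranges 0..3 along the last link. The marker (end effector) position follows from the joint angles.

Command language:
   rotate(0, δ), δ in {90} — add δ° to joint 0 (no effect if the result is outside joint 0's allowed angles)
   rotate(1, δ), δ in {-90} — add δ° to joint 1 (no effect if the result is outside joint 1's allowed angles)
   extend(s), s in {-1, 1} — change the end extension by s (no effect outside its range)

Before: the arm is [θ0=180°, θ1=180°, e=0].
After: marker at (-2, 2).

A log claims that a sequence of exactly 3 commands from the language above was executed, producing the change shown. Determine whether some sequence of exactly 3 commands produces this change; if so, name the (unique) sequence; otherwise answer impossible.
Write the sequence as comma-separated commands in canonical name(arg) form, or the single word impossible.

begin: [θ0=180°, θ1=180°, e=0]
1. rotate(1, -90) → [θ0=180°, θ1=90°, e=0]
2. rotate(1, -90) → [θ0=180°, θ1=0°, e=0]
3. rotate(1, -90) → [θ0=180°, θ1=270°, e=0]
no other 3-command option fits: unique.

rotate(1, -90), rotate(1, -90), rotate(1, -90)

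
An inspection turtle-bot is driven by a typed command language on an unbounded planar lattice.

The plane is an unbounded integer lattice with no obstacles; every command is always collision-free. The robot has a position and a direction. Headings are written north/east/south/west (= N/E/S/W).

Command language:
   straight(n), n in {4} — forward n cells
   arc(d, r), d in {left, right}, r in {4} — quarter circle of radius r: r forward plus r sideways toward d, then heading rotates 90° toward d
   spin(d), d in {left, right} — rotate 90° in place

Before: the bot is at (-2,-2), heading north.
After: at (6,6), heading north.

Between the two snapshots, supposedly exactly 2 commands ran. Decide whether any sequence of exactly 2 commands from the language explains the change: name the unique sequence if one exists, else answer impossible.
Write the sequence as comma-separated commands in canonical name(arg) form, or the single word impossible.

key: order matters: swapping arc(right, 4) and arc(left, 4) lands elsewhere
start: at (-2,-2), heading north
t=1 arc(right, 4) ⇒ at (2,2), heading east
t=2 arc(left, 4) ⇒ at (6,6), heading north
all 25 alternatives checked — unique.

arc(right, 4), arc(left, 4)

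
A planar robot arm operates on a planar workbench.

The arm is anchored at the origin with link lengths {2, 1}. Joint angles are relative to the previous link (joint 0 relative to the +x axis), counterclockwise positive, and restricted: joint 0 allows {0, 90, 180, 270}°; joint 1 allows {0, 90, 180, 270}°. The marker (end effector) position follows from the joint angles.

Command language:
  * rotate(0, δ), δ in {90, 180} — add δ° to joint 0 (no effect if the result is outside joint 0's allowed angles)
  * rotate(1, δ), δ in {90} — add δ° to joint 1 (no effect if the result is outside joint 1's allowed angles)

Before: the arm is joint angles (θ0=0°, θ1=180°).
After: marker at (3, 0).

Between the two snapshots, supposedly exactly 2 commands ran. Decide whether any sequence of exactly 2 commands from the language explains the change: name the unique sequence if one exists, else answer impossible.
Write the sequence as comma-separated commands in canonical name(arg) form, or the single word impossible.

rotate(1, 90), rotate(1, 90)

begin: joint angles (θ0=0°, θ1=180°)
[1] after rotate(1, 90): joint angles (θ0=0°, θ1=270°)
[2] after rotate(1, 90): joint angles (θ0=0°, θ1=0°)
all 9 alternatives checked — unique.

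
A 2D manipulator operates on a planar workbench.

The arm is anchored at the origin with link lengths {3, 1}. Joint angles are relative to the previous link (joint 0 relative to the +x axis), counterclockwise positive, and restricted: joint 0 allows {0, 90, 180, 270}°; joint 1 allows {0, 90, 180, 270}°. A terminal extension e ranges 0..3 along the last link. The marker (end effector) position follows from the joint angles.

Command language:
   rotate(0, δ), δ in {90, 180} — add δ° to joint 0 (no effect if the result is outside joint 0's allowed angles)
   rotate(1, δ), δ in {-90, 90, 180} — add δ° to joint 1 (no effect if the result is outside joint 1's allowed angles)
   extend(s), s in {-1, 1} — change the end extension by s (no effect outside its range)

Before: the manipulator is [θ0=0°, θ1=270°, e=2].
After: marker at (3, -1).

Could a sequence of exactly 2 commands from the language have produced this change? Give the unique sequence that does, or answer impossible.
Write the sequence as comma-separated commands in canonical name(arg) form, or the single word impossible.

from: [θ0=0°, θ1=270°, e=2]
t=1 extend(-1) ⇒ [θ0=0°, θ1=270°, e=1]
t=2 extend(-1) ⇒ [θ0=0°, θ1=270°, e=0]
no rival 2-sequence matches.

extend(-1), extend(-1)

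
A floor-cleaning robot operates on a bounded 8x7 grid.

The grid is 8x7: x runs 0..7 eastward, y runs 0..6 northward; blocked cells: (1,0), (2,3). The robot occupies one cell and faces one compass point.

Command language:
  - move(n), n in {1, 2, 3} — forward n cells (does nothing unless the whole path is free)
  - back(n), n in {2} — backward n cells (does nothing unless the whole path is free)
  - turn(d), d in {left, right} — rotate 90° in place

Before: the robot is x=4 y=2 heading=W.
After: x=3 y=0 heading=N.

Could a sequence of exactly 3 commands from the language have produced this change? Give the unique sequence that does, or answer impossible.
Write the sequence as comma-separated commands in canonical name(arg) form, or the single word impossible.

move(1), turn(right), back(2)

key: cell and facing (now N) both changed — the 3 commands mix motion and turning
begin: x=4 y=2 heading=W
1. move(1) → x=3 y=2 heading=W
2. turn(right) → x=3 y=2 heading=N
3. back(2) → x=3 y=0 heading=N
no rival 3-sequence matches.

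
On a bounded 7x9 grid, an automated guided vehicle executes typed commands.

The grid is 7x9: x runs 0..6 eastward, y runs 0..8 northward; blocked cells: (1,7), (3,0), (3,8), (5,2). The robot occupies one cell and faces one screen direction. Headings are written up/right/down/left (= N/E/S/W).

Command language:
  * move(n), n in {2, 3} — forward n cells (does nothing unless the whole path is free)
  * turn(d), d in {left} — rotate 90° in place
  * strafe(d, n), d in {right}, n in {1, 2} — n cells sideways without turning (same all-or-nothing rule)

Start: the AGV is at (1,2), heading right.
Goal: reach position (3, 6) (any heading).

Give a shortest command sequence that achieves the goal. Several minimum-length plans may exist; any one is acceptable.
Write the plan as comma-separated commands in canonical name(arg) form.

initial: at (1,2), heading right
step 1 (move(2)): at (3,2), heading right
step 2 (turn(left)): at (3,2), heading up
step 3 (move(2)): at (3,4), heading up
step 4 (move(2)): at (3,6), heading up
no 3-step plan works, so 4 is optimal.

move(2), turn(left), move(2), move(2)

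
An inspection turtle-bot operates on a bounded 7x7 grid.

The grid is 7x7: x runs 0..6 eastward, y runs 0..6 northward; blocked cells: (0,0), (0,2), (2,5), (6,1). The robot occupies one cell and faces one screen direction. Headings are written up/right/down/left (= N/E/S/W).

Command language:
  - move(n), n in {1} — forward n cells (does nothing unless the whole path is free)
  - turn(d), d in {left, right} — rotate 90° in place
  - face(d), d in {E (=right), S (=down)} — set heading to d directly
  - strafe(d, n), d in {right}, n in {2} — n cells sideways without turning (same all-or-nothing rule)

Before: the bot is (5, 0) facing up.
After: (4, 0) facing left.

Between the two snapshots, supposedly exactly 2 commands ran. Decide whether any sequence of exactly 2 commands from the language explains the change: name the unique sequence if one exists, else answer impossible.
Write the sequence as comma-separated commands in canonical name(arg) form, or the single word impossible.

turn(left), move(1)

key: position moved to (4,0) AND the heading swung to W — translation plus rotation needed
begin: (5, 0) facing up
1. turn(left) → (5, 0) facing left
2. move(1) → (4, 0) facing left
no rival 2-sequence matches.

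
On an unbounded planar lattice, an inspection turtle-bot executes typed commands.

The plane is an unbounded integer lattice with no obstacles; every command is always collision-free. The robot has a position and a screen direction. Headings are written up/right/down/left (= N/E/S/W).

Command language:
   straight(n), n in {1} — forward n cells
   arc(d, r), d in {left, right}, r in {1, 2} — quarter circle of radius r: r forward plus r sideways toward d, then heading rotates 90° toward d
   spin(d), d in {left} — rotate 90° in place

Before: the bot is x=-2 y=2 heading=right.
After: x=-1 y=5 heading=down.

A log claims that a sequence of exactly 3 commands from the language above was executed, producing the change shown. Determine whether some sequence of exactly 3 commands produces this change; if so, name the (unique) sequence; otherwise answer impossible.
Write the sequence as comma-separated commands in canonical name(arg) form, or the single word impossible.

key: order matters: swapping arc(left, 2) and spin(left) lands elsewhere
from: x=-2 y=2 heading=right
[1] after arc(left, 2): x=0 y=4 heading=up
[2] after arc(left, 1): x=-1 y=5 heading=left
[3] after spin(left): x=-1 y=5 heading=down
uniquely the one of 216 3-step routes that fits.

arc(left, 2), arc(left, 1), spin(left)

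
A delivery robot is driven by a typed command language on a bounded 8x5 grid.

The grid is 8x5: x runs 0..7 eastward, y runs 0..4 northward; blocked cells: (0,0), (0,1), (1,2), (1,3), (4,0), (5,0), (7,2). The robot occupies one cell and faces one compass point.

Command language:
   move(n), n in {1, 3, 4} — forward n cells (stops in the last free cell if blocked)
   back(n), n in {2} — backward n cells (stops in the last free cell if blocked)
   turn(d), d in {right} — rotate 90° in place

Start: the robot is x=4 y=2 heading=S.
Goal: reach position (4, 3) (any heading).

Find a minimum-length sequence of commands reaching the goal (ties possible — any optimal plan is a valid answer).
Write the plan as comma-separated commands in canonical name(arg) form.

t0: x=4 y=2 heading=S
step 1 (back(2)): x=4 y=4 heading=S
step 2 (move(1)): x=4 y=3 heading=S
minimal: 2 command(s), checked below 2.

back(2), move(1)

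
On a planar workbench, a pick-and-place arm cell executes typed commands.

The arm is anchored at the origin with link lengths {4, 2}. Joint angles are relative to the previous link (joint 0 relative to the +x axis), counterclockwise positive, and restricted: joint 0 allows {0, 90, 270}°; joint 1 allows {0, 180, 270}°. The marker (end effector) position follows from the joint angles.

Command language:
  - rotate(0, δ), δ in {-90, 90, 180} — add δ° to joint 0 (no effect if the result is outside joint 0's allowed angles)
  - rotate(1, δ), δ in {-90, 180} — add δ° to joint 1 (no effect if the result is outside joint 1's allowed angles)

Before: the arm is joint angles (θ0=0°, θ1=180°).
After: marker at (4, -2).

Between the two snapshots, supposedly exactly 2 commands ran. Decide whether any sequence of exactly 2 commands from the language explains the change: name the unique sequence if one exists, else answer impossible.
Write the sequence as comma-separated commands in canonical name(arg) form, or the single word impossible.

rotate(1, 180), rotate(1, -90)

key: running rotate(1, -90) before rotate(1, 180) would end elsewhere — order is forced
from: joint angles (θ0=0°, θ1=180°)
t=1 rotate(1, 180) ⇒ joint angles (θ0=0°, θ1=0°)
t=2 rotate(1, -90) ⇒ joint angles (θ0=0°, θ1=270°)
no rival 2-sequence matches.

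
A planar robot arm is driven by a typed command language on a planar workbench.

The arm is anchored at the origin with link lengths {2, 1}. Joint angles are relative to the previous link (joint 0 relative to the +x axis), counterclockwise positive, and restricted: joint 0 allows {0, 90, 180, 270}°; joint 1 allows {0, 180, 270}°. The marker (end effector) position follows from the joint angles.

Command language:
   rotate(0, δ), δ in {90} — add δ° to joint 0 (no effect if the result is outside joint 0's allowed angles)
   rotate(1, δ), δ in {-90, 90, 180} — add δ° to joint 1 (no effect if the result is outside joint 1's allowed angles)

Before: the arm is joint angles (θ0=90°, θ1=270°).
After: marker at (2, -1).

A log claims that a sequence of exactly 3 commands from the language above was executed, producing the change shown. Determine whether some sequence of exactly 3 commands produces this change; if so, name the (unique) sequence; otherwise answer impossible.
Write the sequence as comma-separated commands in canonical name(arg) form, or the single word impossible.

rotate(0, 90), rotate(0, 90), rotate(0, 90)

from: joint angles (θ0=90°, θ1=270°)
1. rotate(0, 90) → joint angles (θ0=180°, θ1=270°)
2. rotate(0, 90) → joint angles (θ0=270°, θ1=270°)
3. rotate(0, 90) → joint angles (θ0=0°, θ1=270°)
no rival 3-sequence matches.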